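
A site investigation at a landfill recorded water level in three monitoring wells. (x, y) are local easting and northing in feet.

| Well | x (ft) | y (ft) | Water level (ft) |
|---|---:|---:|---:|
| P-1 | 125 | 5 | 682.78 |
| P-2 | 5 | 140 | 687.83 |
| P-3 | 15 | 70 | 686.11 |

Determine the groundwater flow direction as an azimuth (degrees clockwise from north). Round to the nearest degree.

With h = a·x + b·y + c and P-1 as origin, the differences give:
  (-120)·a + 135·b = +5.05
  (-110)·a + 65·b = +3.33
Eliminate b (×65 and ×135, subtract): 7050·a = -121.300 → a = ∂h/∂x = -0.01721
Back-substitute: b = ∂h/∂y = +0.02211.
Flow direction (−∇h) has components (+0.01721 E, -0.02211 N).
Azimuth = atan2(E, N) = atan2(+0.01721, -0.02211) = 142.1° ≈ 142°.

142°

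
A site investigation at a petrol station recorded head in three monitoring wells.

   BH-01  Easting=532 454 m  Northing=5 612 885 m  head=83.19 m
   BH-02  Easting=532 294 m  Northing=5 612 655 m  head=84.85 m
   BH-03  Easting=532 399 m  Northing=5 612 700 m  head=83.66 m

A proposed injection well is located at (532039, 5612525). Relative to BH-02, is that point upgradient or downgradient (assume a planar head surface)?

upgradient

Differences from BH-01: to BH-02 (Δx, Δy, Δh) = (-160, -230, +1.66); to BH-03 = (-55, -185, +0.47).
Determinant of the coordinate differences = (-160)·(-185) − (-55)·(-230) = 16950.
∂h/∂x = [(+1.66)·(-185) − (+0.47)·(-230)] / 16950 = -0.01174
∂h/∂y = [(-160)·(+0.47) − (-55)·(+1.66)] / 16950 = +0.0009499
Head at (532039, 5612525) = 83.19 + (-0.01174)·(-415) + (+0.0009499)·(-360) = 87.72 m.
That is higher than the 84.85 m at BH-02, so the point is upgradient.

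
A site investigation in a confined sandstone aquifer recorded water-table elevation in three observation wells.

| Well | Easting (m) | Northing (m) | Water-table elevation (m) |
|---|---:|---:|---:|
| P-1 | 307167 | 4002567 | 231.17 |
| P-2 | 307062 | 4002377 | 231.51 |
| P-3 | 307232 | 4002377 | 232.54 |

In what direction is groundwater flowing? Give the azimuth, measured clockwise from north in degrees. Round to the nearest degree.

With h = a·x + b·y + c and P-1 as origin, the differences give:
  (-105)·a + (-190)·b = +0.34
  65·a + (-190)·b = +1.37
Eliminate b (×(-190) and ×(-190), subtract): 32300·a = 195.700 → a = ∂h/∂x = +0.006059
Back-substitute: b = ∂h/∂y = -0.005138.
Flow direction (−∇h) has components (-0.006059 E, +0.005138 N).
Azimuth = atan2(E, N) = atan2(-0.006059, +0.005138) = 310.3° ≈ 310°.

310°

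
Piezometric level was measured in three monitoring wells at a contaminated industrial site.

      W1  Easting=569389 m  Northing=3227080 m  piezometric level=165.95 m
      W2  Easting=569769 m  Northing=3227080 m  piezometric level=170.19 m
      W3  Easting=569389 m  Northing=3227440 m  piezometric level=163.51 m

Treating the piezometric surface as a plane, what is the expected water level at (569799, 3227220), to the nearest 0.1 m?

∂h/∂x = (170.19 − 165.95) / (569769 − 569389) = +0.01116
∂h/∂y = (163.51 − 165.95) / (3227440 − 3227080) = -0.006778
h(569799, 3227220) = 165.95 + (+0.01116)·(410) + (-0.006778)·(140) = 165.95 +4.575 -0.949 = 169.576 m.

169.6 m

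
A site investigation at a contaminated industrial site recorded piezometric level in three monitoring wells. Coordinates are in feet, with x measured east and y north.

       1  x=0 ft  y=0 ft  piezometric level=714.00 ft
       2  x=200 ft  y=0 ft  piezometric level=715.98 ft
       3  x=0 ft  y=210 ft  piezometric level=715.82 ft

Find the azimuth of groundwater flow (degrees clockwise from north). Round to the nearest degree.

229°

∂h/∂x = (715.98 − 714.00) / (200 − 0) = +0.009900
∂h/∂y = (715.82 − 714.00) / (210 − 0) = +0.008667
Flow direction (−∇h) has components (-0.009900 E, -0.008667 N).
Azimuth = atan2(E, N) = atan2(-0.009900, -0.008667) = 228.8° ≈ 229°.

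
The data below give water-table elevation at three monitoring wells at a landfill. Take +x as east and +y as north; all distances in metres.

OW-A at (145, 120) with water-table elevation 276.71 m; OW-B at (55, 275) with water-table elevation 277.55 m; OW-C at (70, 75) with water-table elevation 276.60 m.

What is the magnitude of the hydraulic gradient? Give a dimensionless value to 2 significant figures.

Three-point gradient (reference OW-A): Δ to OW-B = (-90, 155, +0.84), Δ to OW-C = (-75, -45, -0.11).
∂h/∂x = -0.001324, ∂h/∂y = +0.004651 (det = 15675).
|∇h| = √(-0.001324² + 0.004651²) = 0.004836

0.0048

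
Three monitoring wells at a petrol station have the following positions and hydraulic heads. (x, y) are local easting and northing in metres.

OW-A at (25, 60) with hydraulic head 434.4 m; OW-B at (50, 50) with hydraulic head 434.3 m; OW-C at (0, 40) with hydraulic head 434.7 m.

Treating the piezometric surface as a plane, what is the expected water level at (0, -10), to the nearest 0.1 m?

435.0 m

Differences from OW-A: to OW-B (Δx, Δy, Δh) = (25, -10, -0.1); to OW-C = (-25, -20, +0.3).
Determinant of the coordinate differences = 25·(-20) − (-25)·(-10) = -750.
∂h/∂x = [(-0.1)·(-20) − (+0.3)·(-10)] / -750 = -0.006667
∂h/∂y = [25·(+0.3) − (-25)·(-0.1)] / -750 = -0.006667
h(0, -10) = 434.4 + (-0.006667)·(-25) + (-0.006667)·(-70) = 434.4 +0.167 +0.467 = 435.033 m.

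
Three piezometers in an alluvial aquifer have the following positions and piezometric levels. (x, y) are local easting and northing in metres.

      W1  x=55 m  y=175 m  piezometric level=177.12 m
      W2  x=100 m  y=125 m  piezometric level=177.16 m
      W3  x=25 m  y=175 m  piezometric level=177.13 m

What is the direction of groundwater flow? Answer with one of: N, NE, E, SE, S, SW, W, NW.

Taking W1 as reference: W2−W1 = (45, -50, +0.04); W3−W1 = (-30, 0, +0.01).
Determinant of the coordinate differences = 45·0 − (-30)·(-50) = -1500.
∂h/∂x = [(+0.04)·0 − (+0.01)·(-50)] / -1500 = -0.0003333
∂h/∂y = [45·(+0.01) − (-30)·(+0.04)] / -1500 = -0.001100
Flow = −∇h = (+0.0003333 east, +0.001100 north), which points north.

N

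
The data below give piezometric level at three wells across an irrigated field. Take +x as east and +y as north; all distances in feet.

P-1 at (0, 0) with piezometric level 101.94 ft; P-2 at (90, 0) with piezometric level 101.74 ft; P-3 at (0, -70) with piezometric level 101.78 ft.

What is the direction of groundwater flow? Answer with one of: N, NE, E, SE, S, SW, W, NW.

SE

∂h/∂x = (101.74 − 101.94) / (90 − 0) = -0.002222
∂h/∂y = (101.78 − 101.94) / (-70 − 0) = +0.002286
Flow = −∇h = (+0.002222 east, -0.002286 north), which points southeast.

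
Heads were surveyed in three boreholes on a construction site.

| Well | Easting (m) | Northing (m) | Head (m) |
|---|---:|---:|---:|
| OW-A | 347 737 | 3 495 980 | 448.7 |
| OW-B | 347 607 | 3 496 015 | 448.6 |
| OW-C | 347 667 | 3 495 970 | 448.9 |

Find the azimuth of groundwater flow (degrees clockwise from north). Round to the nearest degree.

010°

Taking OW-A as reference: OW-B−OW-A = (-130, 35, -0.1); OW-C−OW-A = (-70, -10, +0.2).
Solve a·Δx + b·Δy = Δh: det = (-130)·(-10) − (-70)·35 = 3750.
∂h/∂x = [(-0.1)·(-10) − (+0.2)·35] / 3750 = -0.001600
∂h/∂y = [(-130)·(+0.2) − (-70)·(-0.1)] / 3750 = -0.008800
Flow direction (−∇h) has components (+0.001600 E, +0.008800 N).
Azimuth = atan2(E, N) = atan2(+0.001600, +0.008800) = 10.3° ≈ 010°.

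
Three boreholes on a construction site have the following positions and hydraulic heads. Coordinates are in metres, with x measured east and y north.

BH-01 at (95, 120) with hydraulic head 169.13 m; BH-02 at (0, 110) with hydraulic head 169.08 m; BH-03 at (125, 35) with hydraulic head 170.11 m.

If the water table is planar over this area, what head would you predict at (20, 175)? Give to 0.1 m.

Three-point gradient (reference BH-01): Δ to BH-02 = (-95, -10, -0.05), Δ to BH-03 = (30, -85, +0.98).
∂h/∂x = +0.001678, ∂h/∂y = -0.01094 (det = 8375).
h(20, 175) = 169.13 + (+0.001678)·(-75) + (-0.01094)·(55) = 169.13 -0.126 -0.602 = 168.403 m.

168.4 m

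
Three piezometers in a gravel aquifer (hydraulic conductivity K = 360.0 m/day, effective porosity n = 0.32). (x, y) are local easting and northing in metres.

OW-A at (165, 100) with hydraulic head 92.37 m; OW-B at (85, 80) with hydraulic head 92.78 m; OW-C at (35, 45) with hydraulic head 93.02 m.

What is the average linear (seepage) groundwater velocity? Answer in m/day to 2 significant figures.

Differences from OW-A: to OW-B (Δx, Δy, Δh) = (-80, -20, +0.41); to OW-C = (-130, -55, +0.65).
Solve a·Δx + b·Δy = Δh: det = (-80)·(-55) − (-130)·(-20) = 1800.
∂h/∂x = [(+0.41)·(-55) − (+0.65)·(-20)] / 1800 = -0.005306
∂h/∂y = [(-80)·(+0.65) − (-130)·(+0.41)] / 1800 = +0.0007222
|∇h| = √(-0.005306² + 0.0007222²) = 0.005355
Seepage velocity v = K·i/n = 360.0 × 0.005355 / 0.32 = 6.024 m/day.

6.0 m/day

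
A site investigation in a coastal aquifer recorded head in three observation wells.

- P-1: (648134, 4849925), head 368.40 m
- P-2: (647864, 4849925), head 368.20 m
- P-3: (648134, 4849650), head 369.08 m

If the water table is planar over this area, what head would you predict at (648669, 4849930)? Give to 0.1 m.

368.8 m

∂h/∂x = (368.20 − 368.40) / (647864 − 648134) = +0.0007407
∂h/∂y = (369.08 − 368.40) / (4849650 − 4849925) = -0.002473
h(648669, 4849930) = 368.40 + (+0.0007407)·(535) + (-0.002473)·(5) = 368.40 +0.396 -0.012 = 368.784 m.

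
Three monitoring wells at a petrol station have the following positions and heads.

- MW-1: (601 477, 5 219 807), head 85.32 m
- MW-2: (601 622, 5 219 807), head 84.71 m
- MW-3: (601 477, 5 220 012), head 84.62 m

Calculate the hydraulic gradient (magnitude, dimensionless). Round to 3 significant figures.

∂h/∂x = (84.71 − 85.32) / (601622 − 601477) = -0.004207
∂h/∂y = (84.62 − 85.32) / (5220012 − 5219807) = -0.003415
|∇h| = √(-0.004207² + -0.003415²) = 0.005419

0.00542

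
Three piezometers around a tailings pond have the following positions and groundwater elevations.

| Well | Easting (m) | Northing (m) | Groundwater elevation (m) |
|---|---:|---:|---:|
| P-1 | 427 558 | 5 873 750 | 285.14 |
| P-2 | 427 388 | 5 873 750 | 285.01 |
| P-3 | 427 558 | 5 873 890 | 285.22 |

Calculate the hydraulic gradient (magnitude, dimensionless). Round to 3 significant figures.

∂h/∂x = (285.01 − 285.14) / (427388 − 427558) = +0.0007647
∂h/∂y = (285.22 − 285.14) / (5873890 − 5873750) = +0.0005714
|∇h| = √(0.0007647² + 0.0005714²) = 0.0009546

0.000955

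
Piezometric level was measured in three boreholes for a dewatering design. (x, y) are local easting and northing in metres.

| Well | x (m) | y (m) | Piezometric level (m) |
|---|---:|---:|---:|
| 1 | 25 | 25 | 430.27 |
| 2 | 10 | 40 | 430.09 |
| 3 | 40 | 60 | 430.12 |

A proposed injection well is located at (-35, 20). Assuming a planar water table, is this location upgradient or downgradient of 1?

downgradient

Differences from 1: to 2 (Δx, Δy, Δh) = (-15, 15, -0.18); to 3 = (15, 35, -0.15).
Determinant of the coordinate differences = (-15)·35 − 15·15 = -750.
∂h/∂x = [(-0.18)·35 − (-0.15)·15] / -750 = +0.005400
∂h/∂y = [(-15)·(-0.15) − 15·(-0.18)] / -750 = -0.006600
Head at (-35, 20) = 430.27 + (+0.005400)·(-60) + (-0.006600)·(-5) = 429.98 m.
That is lower than the 430.27 m at 1, so the point is downgradient.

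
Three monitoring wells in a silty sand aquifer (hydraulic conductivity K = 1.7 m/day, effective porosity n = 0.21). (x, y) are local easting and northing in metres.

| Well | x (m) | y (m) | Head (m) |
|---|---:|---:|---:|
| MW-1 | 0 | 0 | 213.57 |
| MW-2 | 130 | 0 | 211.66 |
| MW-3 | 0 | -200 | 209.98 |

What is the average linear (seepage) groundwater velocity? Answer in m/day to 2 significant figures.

∂h/∂x = (211.66 − 213.57) / (130 − 0) = -0.01469
∂h/∂y = (209.98 − 213.57) / (-200 − 0) = +0.01795
|∇h| = √(-0.01469² + 0.01795²) = 0.02319
Seepage velocity v = K·i/n = 1.7 × 0.02319 / 0.21 = 0.1877 m/day.

0.19 m/day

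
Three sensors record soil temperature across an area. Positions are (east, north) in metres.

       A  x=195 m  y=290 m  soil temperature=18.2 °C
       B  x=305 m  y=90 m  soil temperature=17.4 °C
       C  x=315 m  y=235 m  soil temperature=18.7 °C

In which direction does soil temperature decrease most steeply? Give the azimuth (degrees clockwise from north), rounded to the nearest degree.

224°

Differences from A: to B (Δx, Δy, Δh) = (110, -200, -0.8); to C = (120, -55, +0.5).
Solve a·Δx + b·Δy = ΔT: det = 110·(-55) − 120·(-200) = 17950.
∂T/∂x = [(-0.8)·(-55) − (+0.5)·(-200)] / 17950 = +0.008022
∂T/∂y = [110·(+0.5) − 120·(-0.8)] / 17950 = +0.008412
Steepest decrease is along −∇f: components (-0.008022 E, -0.008412 N).
Azimuth = atan2(-0.008022, -0.008412) = 223.6° ≈ 224°.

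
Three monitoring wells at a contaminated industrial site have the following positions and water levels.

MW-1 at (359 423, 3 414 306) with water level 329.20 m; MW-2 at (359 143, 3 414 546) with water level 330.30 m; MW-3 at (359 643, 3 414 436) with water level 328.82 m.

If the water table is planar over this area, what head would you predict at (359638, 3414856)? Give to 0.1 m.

With h = a·x + b·y + c and MW-1 as origin, the differences give:
  (-280)·a + 240·b = +1.10
  220·a + 130·b = -0.38
Eliminate b (×130 and ×240, subtract): -89200·a = 234.200 → a = ∂h/∂x = -0.002626
Back-substitute: b = ∂h/∂y = +0.001520.
h(359638, 3414856) = 329.20 + (-0.002626)·(215) + (+0.001520)·(550) = 329.20 -0.564 +0.836 = 329.472 m.

329.5 m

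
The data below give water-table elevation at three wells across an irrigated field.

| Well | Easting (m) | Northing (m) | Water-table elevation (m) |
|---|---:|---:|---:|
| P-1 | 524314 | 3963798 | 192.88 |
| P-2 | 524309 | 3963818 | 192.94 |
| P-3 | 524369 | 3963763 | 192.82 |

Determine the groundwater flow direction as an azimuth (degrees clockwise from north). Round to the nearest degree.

With h = a·x + b·y + c and P-1 as origin, the differences give:
  (-5)·a + 20·b = +0.06
  55·a + (-35)·b = -0.06
Eliminate b (×(-35) and ×20, subtract): -925·a = -0.900 → a = ∂h/∂x = +0.0009730
Back-substitute: b = ∂h/∂y = +0.003243.
Flow direction (−∇h) has components (-0.0009730 E, -0.003243 N).
Azimuth = atan2(E, N) = atan2(-0.0009730, -0.003243) = 196.7° ≈ 197°.

197°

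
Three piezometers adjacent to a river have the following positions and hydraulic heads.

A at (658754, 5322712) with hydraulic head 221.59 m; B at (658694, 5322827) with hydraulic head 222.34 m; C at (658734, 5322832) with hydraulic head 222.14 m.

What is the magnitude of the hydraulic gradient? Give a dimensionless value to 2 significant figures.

Three-point gradient (reference A): Δ to B = (-60, 115, +0.75), Δ to C = (-20, 120, +0.55).
∂h/∂x = -0.005459, ∂h/∂y = +0.003673 (det = -4900).
|∇h| = √(-0.005459² + 0.003673²) = 0.00658

0.0066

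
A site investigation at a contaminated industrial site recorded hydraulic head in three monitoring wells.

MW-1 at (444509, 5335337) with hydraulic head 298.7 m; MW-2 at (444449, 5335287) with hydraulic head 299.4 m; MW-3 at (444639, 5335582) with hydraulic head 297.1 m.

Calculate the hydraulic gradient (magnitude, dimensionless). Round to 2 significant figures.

0.011

Three-point gradient (reference MW-1): Δ to MW-2 = (-60, -50, +0.7), Δ to MW-3 = (130, 245, -1.6).
∂h/∂x = -0.01116, ∂h/∂y = -0.0006098 (det = -8200).
|∇h| = √(-0.01116² + -0.0006098²) = 0.01118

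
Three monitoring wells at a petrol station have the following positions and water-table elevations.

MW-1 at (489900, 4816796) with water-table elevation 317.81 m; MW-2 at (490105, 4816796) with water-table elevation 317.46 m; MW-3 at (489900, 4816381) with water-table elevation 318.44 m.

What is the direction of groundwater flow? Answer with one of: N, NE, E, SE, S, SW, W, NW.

∂h/∂x = (317.46 − 317.81) / (490105 − 489900) = -0.001707
∂h/∂y = (318.44 − 317.81) / (4816381 − 4816796) = -0.001518
Flow = −∇h = (+0.001707 east, +0.001518 north), which points northeast.

NE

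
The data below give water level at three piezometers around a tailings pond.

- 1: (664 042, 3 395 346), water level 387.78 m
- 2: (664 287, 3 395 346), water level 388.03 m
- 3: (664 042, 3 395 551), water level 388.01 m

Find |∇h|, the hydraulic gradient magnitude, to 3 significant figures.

∂h/∂x = (388.03 − 387.78) / (664287 − 664042) = +0.001020
∂h/∂y = (388.01 − 387.78) / (3395551 − 3395346) = +0.001122
|∇h| = √(0.001020² + 0.001122²) = 0.001516

0.00152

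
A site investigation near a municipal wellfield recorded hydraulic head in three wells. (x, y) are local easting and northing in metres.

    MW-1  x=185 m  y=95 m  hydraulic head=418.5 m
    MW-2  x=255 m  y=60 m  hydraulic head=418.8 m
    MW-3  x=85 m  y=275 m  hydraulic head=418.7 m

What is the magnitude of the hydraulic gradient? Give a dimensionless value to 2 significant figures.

0.0083

With h = a·x + b·y + c and MW-1 as origin, the differences give:
  70·a + (-35)·b = +0.3
  (-100)·a + 180·b = +0.2
Eliminate b (×180 and ×(-35), subtract): 9100·a = 61.00 → a = ∂h/∂x = +0.006703
Back-substitute: b = ∂h/∂y = +0.004835.
|∇h| = √(0.006703² + 0.004835²) = 0.008265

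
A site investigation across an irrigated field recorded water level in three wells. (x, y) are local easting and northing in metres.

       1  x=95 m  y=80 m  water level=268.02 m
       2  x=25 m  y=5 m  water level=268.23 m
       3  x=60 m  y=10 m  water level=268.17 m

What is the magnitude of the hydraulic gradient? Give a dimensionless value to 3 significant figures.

Differences from 1: to 2 (Δx, Δy, Δh) = (-70, -75, +0.21); to 3 = (-35, -70, +0.15).
Determinant of the coordinate differences = (-70)·(-70) − (-35)·(-75) = 2275.
∂h/∂x = [(+0.21)·(-70) − (+0.15)·(-75)] / 2275 = -0.001516
∂h/∂y = [(-70)·(+0.15) − (-35)·(+0.21)] / 2275 = -0.001385
|∇h| = √(-0.001516² + -0.001385²) = 0.002053

0.00205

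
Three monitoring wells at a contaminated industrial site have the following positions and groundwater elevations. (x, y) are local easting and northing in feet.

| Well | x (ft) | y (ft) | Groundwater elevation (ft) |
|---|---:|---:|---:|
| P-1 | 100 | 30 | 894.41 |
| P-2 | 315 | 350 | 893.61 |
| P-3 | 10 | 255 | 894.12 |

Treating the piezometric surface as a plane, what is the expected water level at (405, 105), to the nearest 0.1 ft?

Taking P-1 as reference: P-2−P-1 = (215, 320, -0.80); P-3−P-1 = (-90, 225, -0.29).
Solve a·Δx + b·Δy = Δh: det = 215·225 − (-90)·320 = 77175.
∂h/∂x = [(-0.80)·225 − (-0.29)·320] / 77175 = -0.001130
∂h/∂y = [215·(-0.29) − (-90)·(-0.80)] / 77175 = -0.001741
h(405, 105) = 894.41 + (-0.001130)·(305) + (-0.001741)·(75) = 894.41 -0.345 -0.131 = 893.935 ft.

893.9 ft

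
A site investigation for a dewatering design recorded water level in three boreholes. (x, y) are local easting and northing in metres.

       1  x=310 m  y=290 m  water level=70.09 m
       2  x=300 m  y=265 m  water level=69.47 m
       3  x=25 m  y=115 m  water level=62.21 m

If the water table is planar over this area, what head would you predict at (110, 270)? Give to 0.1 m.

Taking 1 as reference: 2−1 = (-10, -25, -0.62); 3−1 = (-285, -175, -7.88).
Solve a·Δx + b·Δy = Δh: det = (-10)·(-175) − (-285)·(-25) = -5375.
∂h/∂x = [(-0.62)·(-175) − (-7.88)·(-25)] / -5375 = +0.01647
∂h/∂y = [(-10)·(-7.88) − (-285)·(-0.62)] / -5375 = +0.01821
h(110, 270) = 70.09 + (+0.01647)·(-200) + (+0.01821)·(-20) = 70.09 -3.293 -0.364 = 66.433 m.

66.4 m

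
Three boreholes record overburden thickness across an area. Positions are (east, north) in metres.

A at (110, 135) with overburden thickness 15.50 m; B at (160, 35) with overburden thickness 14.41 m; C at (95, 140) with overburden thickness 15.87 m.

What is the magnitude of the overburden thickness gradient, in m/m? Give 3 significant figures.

Differences from A: to B (Δx, Δy, Δh) = (50, -100, -1.09); to C = (-15, 5, +0.37).
Solve a·Δx + b·Δy = Δd: det = 50·5 − (-15)·(-100) = -1250.
∂d/∂x = [(-1.09)·5 − (+0.37)·(-100)] / -1250 = -0.02524
∂d/∂y = [50·(+0.37) − (-15)·(-1.09)] / -1250 = -0.001720
|∇f| = √(-0.02524² + -0.001720²) = 0.0253 m/m

0.0253 m/m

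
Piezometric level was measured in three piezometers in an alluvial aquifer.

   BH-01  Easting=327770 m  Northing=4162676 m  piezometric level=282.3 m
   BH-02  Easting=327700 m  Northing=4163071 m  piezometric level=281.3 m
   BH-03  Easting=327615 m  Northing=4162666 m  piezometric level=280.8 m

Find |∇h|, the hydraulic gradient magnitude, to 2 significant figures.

0.0098

With h = a·x + b·y + c and BH-01 as origin, the differences give:
  (-70)·a + 395·b = -1.0
  (-155)·a + (-10)·b = -1.5
Eliminate b (×(-10) and ×395, subtract): 61925·a = 602.50 → a = ∂h/∂x = +0.009730
Back-substitute: b = ∂h/∂y = -0.0008074.
|∇h| = √(0.009730² + -0.0008074²) = 0.009763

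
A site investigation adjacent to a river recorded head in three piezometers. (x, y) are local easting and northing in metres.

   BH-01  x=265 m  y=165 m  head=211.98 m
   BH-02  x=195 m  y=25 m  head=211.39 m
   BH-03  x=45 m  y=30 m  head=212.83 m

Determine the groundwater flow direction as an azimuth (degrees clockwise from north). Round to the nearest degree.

Taking BH-01 as reference: BH-02−BH-01 = (-70, -140, -0.59); BH-03−BH-01 = (-220, -135, +0.85).
Solve a·Δx + b·Δy = Δh: det = (-70)·(-135) − (-220)·(-140) = -21350.
∂h/∂x = [(-0.59)·(-135) − (+0.85)·(-140)] / -21350 = -0.009304
∂h/∂y = [(-70)·(+0.85) − (-220)·(-0.59)] / -21350 = +0.008867
Flow direction (−∇h) has components (+0.009304 E, -0.008867 N).
Azimuth = atan2(E, N) = atan2(+0.009304, -0.008867) = 133.6° ≈ 134°.

134°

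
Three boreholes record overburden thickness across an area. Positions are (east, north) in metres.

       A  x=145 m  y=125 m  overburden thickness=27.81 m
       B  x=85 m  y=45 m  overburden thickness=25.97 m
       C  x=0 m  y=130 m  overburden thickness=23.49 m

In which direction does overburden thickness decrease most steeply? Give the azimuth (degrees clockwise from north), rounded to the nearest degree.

With d = a·x + b·y + c and A as origin, the differences give:
  (-60)·a + (-80)·b = -1.84
  (-145)·a + 5·b = -4.32
Eliminate b (×5 and ×(-80), subtract): -11900·a = -354.800 → a = ∂d/∂x = +0.02982
Back-substitute: b = ∂d/∂y = +0.0006387.
Steepest decrease is along −∇f: components (-0.02982 E, -0.0006387 N).
Azimuth = atan2(-0.02982, -0.0006387) = 268.8° ≈ 269°.

269°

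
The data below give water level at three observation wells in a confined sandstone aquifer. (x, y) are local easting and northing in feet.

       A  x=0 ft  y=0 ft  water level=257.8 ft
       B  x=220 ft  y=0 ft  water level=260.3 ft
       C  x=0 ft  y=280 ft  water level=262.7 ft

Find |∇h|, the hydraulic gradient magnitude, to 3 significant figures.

∂h/∂x = (260.3 − 257.8) / (220 − 0) = +0.01136
∂h/∂y = (262.7 − 257.8) / (280 − 0) = +0.01750
|∇h| = √(0.01136² + 0.01750²) = 0.02086

0.0209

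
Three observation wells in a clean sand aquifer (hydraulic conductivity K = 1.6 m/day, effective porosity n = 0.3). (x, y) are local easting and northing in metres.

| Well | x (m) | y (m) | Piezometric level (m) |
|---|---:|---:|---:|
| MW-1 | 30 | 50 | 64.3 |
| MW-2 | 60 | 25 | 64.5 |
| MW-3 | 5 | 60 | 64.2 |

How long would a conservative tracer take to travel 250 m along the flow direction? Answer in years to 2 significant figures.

20 years

Differences from MW-1: to MW-2 (Δx, Δy, Δh) = (30, -25, +0.2); to MW-3 = (-25, 10, -0.1).
Solve a·Δx + b·Δy = Δh: det = 30·10 − (-25)·(-25) = -325.
∂h/∂x = [(+0.2)·10 − (-0.1)·(-25)] / -325 = +0.001538
∂h/∂y = [30·(-0.1) − (-25)·(+0.2)] / -325 = -0.006154
|∇h| = √(0.001538² + -0.006154²) = 0.006343
Seepage velocity v = K·i/n = 1.6 × 0.006343 / 0.3 = 0.03383 m/day.
t = 250 / 0.03383 = 7390 days = 20.2 years.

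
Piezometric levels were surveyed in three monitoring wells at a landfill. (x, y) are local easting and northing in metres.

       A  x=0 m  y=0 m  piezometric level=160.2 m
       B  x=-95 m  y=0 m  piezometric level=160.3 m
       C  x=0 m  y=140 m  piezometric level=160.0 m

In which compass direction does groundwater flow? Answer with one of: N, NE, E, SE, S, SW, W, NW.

∂h/∂x = (160.3 − 160.2) / (-95 − 0) = -0.001053
∂h/∂y = (160.0 − 160.2) / (140 − 0) = -0.001429
Flow = −∇h = (+0.001053 east, +0.001429 north), which points northeast.

NE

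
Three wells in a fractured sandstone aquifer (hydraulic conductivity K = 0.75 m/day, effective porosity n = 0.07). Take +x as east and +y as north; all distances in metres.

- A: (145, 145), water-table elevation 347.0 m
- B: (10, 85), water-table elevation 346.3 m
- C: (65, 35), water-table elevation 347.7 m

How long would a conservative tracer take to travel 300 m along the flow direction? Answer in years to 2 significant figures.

4.0 years

Differences from A: to B (Δx, Δy, Δh) = (-135, -60, -0.7); to C = (-80, -110, +0.7).
Solve a·Δx + b·Δy = Δh: det = (-135)·(-110) − (-80)·(-60) = 10050.
∂h/∂x = [(-0.7)·(-110) − (+0.7)·(-60)] / 10050 = +0.01184
∂h/∂y = [(-135)·(+0.7) − (-80)·(-0.7)] / 10050 = -0.01498
|∇h| = √(0.01184² + -0.01498²) = 0.01909
Seepage velocity v = K·i/n = 0.75 × 0.01909 / 0.07 = 0.2045 m/day.
t = 300 / 0.2045 = 1467 days = 4.02 years.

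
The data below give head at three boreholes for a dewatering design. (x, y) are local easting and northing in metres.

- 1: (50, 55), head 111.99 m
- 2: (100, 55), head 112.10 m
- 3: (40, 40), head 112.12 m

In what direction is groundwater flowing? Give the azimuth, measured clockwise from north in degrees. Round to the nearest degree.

Differences from 1: to 2 (Δx, Δy, Δh) = (50, 0, +0.11); to 3 = (-10, -15, +0.13).
Determinant of the coordinate differences = 50·(-15) − (-10)·0 = -750.
∂h/∂x = [(+0.11)·(-15) − (+0.13)·0] / -750 = +0.002200
∂h/∂y = [50·(+0.13) − (-10)·(+0.11)] / -750 = -0.01013
Flow direction (−∇h) has components (-0.002200 E, +0.01013 N).
Azimuth = atan2(E, N) = atan2(-0.002200, +0.01013) = 347.8° ≈ 348°.

348°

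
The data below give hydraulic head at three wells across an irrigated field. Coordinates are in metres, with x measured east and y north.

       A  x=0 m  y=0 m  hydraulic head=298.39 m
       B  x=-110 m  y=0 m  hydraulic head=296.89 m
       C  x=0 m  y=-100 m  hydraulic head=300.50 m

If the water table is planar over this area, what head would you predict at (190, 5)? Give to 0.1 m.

∂h/∂x = (296.89 − 298.39) / (-110 − 0) = +0.01364
∂h/∂y = (300.50 − 298.39) / (-100 − 0) = -0.02110
h(190, 5) = 298.39 + (+0.01364)·(190) + (-0.02110)·(5) = 298.39 +2.591 -0.106 = 300.875 m.

300.9 m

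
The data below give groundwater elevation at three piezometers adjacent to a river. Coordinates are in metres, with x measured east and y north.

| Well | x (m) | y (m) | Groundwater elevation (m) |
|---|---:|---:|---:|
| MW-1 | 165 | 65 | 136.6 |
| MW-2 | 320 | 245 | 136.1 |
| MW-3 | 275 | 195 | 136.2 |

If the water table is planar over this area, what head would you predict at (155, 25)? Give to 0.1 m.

137.2 m

With h = a·x + b·y + c and MW-1 as origin, the differences give:
  155·a + 180·b = -0.5
  110·a + 130·b = -0.4
Eliminate b (×130 and ×180, subtract): 350·a = 7.00 → a = ∂h/∂x = +0.02000
Back-substitute: b = ∂h/∂y = -0.02000.
h(155, 25) = 136.6 + (+0.02000)·(-10) + (-0.02000)·(-40) = 136.6 -0.200 +0.800 = 137.200 m.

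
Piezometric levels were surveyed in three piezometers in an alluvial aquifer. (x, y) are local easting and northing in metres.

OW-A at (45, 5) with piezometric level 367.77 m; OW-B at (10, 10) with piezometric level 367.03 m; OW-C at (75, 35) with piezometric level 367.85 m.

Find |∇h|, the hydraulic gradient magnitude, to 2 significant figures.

0.025

Taking OW-A as reference: OW-B−OW-A = (-35, 5, -0.74); OW-C−OW-A = (30, 30, +0.08).
Solve a·Δx + b·Δy = Δh: det = (-35)·30 − 30·5 = -1200.
∂h/∂x = [(-0.74)·30 − (+0.08)·5] / -1200 = +0.01883
∂h/∂y = [(-35)·(+0.08) − 30·(-0.74)] / -1200 = -0.01617
|∇h| = √(0.01883² + -0.01617²) = 0.02482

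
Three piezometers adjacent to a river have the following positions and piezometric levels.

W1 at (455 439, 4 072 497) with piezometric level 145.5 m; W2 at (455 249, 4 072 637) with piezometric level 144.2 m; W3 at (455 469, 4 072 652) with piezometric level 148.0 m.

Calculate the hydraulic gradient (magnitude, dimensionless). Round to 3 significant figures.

0.0209

Taking W1 as reference: W2−W1 = (-190, 140, -1.3); W3−W1 = (30, 155, +2.5).
Determinant of the coordinate differences = (-190)·155 − 30·140 = -33650.
∂h/∂x = [(-1.3)·155 − (+2.5)·140] / -33650 = +0.01639
∂h/∂y = [(-190)·(+2.5) − 30·(-1.3)] / -33650 = +0.01296
|∇h| = √(0.01639² + 0.01296²) = 0.02089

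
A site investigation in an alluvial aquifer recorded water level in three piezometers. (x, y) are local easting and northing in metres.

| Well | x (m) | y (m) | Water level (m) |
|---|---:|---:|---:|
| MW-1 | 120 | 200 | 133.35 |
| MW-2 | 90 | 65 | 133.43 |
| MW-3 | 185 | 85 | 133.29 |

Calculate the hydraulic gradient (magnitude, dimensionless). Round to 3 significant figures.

0.00144

Taking MW-1 as reference: MW-2−MW-1 = (-30, -135, +0.08); MW-3−MW-1 = (65, -115, -0.06).
Determinant of the coordinate differences = (-30)·(-115) − 65·(-135) = 12225.
∂h/∂x = [(+0.08)·(-115) − (-0.06)·(-135)] / 12225 = -0.001415
∂h/∂y = [(-30)·(-0.06) − 65·(+0.08)] / 12225 = -0.0002781
|∇h| = √(-0.001415² + -0.0002781²) = 0.001442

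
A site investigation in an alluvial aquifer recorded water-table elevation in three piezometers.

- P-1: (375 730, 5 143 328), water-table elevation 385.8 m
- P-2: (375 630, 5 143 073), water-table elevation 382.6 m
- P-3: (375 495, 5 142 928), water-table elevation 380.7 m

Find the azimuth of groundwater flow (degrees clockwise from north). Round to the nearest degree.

185°

Differences from P-1: to P-2 (Δx, Δy, Δh) = (-100, -255, -3.2); to P-3 = (-235, -400, -5.1).
Determinant of the coordinate differences = (-100)·(-400) − (-235)·(-255) = -19925.
∂h/∂x = [(-3.2)·(-400) − (-5.1)·(-255)] / -19925 = +0.001029
∂h/∂y = [(-100)·(-5.1) − (-235)·(-3.2)] / -19925 = +0.01215
Flow direction (−∇h) has components (-0.001029 E, -0.01215 N).
Azimuth = atan2(E, N) = atan2(-0.001029, -0.01215) = 184.8° ≈ 185°.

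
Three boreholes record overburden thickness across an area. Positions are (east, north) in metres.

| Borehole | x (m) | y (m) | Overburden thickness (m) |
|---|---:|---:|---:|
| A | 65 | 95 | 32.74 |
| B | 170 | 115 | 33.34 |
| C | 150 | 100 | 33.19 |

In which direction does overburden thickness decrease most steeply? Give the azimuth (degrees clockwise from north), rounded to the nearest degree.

With d = a·x + b·y + c and A as origin, the differences give:
  105·a + 20·b = +0.60
  85·a + 5·b = +0.45
Eliminate b (×5 and ×20, subtract): -1175·a = -6.000 → a = ∂d/∂x = +0.005106
Back-substitute: b = ∂d/∂y = +0.003191.
Steepest decrease is along −∇f: components (-0.005106 E, -0.003191 N).
Azimuth = atan2(-0.005106, -0.003191) = 238.0° ≈ 238°.

238°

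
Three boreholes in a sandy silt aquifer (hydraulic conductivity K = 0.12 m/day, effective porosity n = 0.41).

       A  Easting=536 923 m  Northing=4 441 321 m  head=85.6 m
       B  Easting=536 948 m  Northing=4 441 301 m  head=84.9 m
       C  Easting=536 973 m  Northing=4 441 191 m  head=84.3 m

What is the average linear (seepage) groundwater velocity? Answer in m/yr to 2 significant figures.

3.1 m/yr

With h = a·x + b·y + c and A as origin, the differences give:
  25·a + (-20)·b = -0.7
  50·a + (-130)·b = -1.3
Eliminate b (×(-130) and ×(-20), subtract): -2250·a = 65.00 → a = ∂h/∂x = -0.02889
Back-substitute: b = ∂h/∂y = -0.001111.
|∇h| = √(-0.02889² + -0.001111²) = 0.02891
Seepage velocity v = K·i/n = 0.12 × 0.02891 / 0.41 = 0.008461 m/day = 3.09 m/yr.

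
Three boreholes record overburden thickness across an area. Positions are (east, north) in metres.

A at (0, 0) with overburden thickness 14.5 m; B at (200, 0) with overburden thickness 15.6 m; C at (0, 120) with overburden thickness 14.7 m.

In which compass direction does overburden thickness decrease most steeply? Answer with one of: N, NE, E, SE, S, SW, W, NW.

∂d/∂x = (15.6 − 14.5) / (200 − 0) = +0.005500
∂d/∂y = (14.7 − 14.5) / (120 − 0) = +0.001667
Steepest decrease is along −∇f = (-0.005500 E, -0.001667 N) → west.

W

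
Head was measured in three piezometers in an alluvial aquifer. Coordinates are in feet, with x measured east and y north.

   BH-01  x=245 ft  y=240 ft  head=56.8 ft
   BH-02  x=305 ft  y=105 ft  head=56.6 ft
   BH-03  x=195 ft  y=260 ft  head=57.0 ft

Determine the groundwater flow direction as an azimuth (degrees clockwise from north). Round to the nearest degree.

085°

Three-point gradient (reference BH-01): Δ to BH-02 = (60, -135, -0.2), Δ to BH-03 = (-50, 20, +0.2).
∂h/∂x = -0.004144, ∂h/∂y = -0.0003604 (det = -5550).
Flow direction (−∇h) has components (+0.004144 E, +0.0003604 N).
Azimuth = atan2(E, N) = atan2(+0.004144, +0.0003604) = 85.0° ≈ 085°.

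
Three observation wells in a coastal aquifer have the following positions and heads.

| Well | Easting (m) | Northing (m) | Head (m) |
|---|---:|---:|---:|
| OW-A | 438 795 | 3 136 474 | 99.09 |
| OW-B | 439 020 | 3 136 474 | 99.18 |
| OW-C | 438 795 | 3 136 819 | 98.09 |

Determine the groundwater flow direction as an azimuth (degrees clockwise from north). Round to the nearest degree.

352°

∂h/∂x = (99.18 − 99.09) / (439020 − 438795) = +0.0004000
∂h/∂y = (98.09 − 99.09) / (3136819 − 3136474) = -0.002899
Flow direction (−∇h) has components (-0.0004000 E, +0.002899 N).
Azimuth = atan2(E, N) = atan2(-0.0004000, +0.002899) = 352.1° ≈ 352°.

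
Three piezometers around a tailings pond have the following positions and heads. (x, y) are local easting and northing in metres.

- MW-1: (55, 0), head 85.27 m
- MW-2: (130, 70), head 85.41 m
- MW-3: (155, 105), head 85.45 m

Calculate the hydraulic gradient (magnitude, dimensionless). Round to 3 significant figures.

0.00247

Three-point gradient (reference MW-1): Δ to MW-2 = (75, 70, +0.14), Δ to MW-3 = (100, 105, +0.18).
∂h/∂x = +0.002400, ∂h/∂y = -0.0005714 (det = 875).
|∇h| = √(0.002400² + -0.0005714²) = 0.002467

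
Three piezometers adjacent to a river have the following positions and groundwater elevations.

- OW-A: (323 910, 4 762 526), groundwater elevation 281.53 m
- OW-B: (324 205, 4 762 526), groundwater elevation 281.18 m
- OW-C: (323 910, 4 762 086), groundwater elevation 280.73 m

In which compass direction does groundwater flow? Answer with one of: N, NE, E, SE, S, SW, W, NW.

∂h/∂x = (281.18 − 281.53) / (324205 − 323910) = -0.001186
∂h/∂y = (280.73 − 281.53) / (4762086 − 4762526) = +0.001818
Flow = −∇h = (+0.001186 east, -0.001818 north), which points southeast.

SE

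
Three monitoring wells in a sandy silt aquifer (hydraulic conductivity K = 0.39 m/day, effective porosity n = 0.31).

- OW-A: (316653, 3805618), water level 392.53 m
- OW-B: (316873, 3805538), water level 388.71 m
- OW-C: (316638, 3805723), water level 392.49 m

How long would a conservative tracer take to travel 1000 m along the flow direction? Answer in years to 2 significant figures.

With h = a·x + b·y + c and OW-A as origin, the differences give:
  220·a + (-80)·b = -3.82
  (-15)·a + 105·b = -0.04
Eliminate b (×105 and ×(-80), subtract): 21900·a = -404.300 → a = ∂h/∂x = -0.01846
Back-substitute: b = ∂h/∂y = -0.003018.
|∇h| = √(-0.01846² + -0.003018²) = 0.01871
Seepage velocity v = K·i/n = 0.39 × 0.01871 / 0.31 = 0.02354 m/day.
t = 1000 / 0.02354 = 4.248e+04 days = 116 years.

120 years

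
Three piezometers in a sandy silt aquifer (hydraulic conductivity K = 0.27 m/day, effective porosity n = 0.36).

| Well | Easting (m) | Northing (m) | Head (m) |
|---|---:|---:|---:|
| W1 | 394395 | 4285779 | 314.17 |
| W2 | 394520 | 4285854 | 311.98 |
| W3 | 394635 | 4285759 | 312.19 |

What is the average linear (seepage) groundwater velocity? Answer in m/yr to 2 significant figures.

Three-point gradient (reference W1): Δ to W2 = (125, 75, -2.19), Δ to W3 = (240, -20, -1.98).
∂h/∂x = -0.009380, ∂h/∂y = -0.01357 (det = -20500).
|∇h| = √(-0.009380² + -0.01357²) = 0.0165
Seepage velocity v = K·i/n = 0.27 × 0.0165 / 0.36 = 0.01238 m/day = 4.522 m/yr.

4.5 m/yr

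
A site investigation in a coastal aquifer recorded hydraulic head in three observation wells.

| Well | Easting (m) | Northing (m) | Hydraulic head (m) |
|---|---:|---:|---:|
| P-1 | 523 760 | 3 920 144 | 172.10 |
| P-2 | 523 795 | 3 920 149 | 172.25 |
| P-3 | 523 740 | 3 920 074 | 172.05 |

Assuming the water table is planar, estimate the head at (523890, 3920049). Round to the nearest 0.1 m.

Differences from P-1: to P-2 (Δx, Δy, Δh) = (35, 5, +0.15); to P-3 = (-20, -70, -0.05).
Solve a·Δx + b·Δy = Δh: det = 35·(-70) − (-20)·5 = -2350.
∂h/∂x = [(+0.15)·(-70) − (-0.05)·5] / -2350 = +0.004362
∂h/∂y = [35·(-0.05) − (-20)·(+0.15)] / -2350 = -0.0005319
h(523890, 3920049) = 172.10 + (+0.004362)·(130) + (-0.0005319)·(-95) = 172.10 +0.567 +0.051 = 172.718 m.

172.7 m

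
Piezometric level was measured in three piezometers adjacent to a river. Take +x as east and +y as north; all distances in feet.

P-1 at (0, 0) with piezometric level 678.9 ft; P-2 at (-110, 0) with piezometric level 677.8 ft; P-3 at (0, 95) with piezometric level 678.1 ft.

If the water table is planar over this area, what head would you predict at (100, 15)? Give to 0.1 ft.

∂h/∂x = (677.8 − 678.9) / (-110 − 0) = +0.01000
∂h/∂y = (678.1 − 678.9) / (95 − 0) = -0.008421
h(100, 15) = 678.9 + (+0.01000)·(100) + (-0.008421)·(15) = 678.9 +1.000 -0.126 = 679.774 ft.

679.8 ft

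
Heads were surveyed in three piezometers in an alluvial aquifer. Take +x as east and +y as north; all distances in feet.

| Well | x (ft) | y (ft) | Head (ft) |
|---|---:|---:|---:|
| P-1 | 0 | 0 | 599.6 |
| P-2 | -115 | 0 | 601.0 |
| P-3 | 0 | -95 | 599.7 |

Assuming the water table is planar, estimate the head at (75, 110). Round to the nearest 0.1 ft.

∂h/∂x = (601.0 − 599.6) / (-115 − 0) = -0.01217
∂h/∂y = (599.7 − 599.6) / (-95 − 0) = -0.001053
h(75, 110) = 599.6 + (-0.01217)·(75) + (-0.001053)·(110) = 599.6 -0.913 -0.116 = 598.571 ft.

598.6 ft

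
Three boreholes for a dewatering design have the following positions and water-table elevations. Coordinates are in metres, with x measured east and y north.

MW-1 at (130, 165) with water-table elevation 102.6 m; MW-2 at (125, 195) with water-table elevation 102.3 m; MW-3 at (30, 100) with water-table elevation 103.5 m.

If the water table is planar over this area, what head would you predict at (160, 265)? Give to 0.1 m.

101.5 m

With h = a·x + b·y + c and MW-1 as origin, the differences give:
  (-5)·a + 30·b = -0.3
  (-100)·a + (-65)·b = +0.9
Eliminate b (×(-65) and ×30, subtract): 3325·a = -7.50 → a = ∂h/∂x = -0.002256
Back-substitute: b = ∂h/∂y = -0.01038.
h(160, 265) = 102.6 + (-0.002256)·(30) + (-0.01038)·(100) = 102.6 -0.068 -1.038 = 101.495 m.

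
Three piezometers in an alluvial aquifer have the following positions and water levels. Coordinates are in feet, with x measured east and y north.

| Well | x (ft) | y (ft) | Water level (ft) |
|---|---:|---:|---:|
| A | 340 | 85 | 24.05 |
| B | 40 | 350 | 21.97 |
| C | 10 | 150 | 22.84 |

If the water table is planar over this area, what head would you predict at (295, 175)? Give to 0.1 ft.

Taking A as reference: B−A = (-300, 265, -2.08); C−A = (-330, 65, -1.21).
Determinant of the coordinate differences = (-300)·65 − (-330)·265 = 67950.
∂h/∂x = [(-2.08)·65 − (-1.21)·265] / 67950 = +0.002729
∂h/∂y = [(-300)·(-1.21) − (-330)·(-2.08)] / 67950 = -0.004759
h(295, 175) = 24.05 + (+0.002729)·(-45) + (-0.004759)·(90) = 24.05 -0.123 -0.428 = 23.499 ft.

23.5 ft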